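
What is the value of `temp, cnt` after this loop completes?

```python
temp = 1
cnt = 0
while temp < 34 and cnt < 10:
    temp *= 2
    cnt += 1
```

Double until >= 34 or 10 iterations
`temp, cnt` takes the values: (1, 0) → (2, 0) → (2, 1) → (4, 1) → (4, 2) → (8, 2) → (8, 3) → (16, 3) → (16, 4) → (32, 4) → (32, 5) → (64, 5) → (64, 6)

Answer: 64, 6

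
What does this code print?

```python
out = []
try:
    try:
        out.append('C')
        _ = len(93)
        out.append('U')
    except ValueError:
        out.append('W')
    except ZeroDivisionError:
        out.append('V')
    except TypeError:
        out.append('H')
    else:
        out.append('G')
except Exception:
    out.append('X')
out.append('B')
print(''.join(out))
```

Execution trace: 'C' (inner try body) → 'H' (inner except TypeError) → 'B' (after the try/except). Output: CHB

Answer: CHB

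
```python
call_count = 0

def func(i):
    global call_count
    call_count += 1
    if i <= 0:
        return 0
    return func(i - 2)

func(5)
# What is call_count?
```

Linear recursion stepping by 2: 4 calls from i=5 down to ≤0.

Answer: 4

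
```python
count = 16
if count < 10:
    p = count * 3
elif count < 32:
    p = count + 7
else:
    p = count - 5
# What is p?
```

Trace:
`count = 16` → count = 16
`if count < 10: ...` → count < 10 is False, count < 32 is True → p = 23
So p = 23

Answer: 23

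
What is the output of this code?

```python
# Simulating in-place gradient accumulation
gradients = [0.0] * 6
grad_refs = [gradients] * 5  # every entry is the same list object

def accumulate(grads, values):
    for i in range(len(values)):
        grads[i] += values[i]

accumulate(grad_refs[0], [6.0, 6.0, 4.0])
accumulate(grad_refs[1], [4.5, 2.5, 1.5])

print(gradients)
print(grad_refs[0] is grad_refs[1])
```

Key concept: gradient accumulation aliasing.
Step by step:
`gradients = [0.0] * 6` → gradients = [0.0, 0.0, 0.0, 0.0, 0.0, 0.0]
`grad_refs = [gradients] * 5` → grad_refs = [[0.0, 0.0, 0.0, 0.0, 0.0, 0.0], [0.0, 0.0, 0.0, 0.0, 0.0, 0.0], [0.0, 0.0, 0.0, 0.0, 0.0, 0.0], [0.0, 0.0, 0.0, 0.0, 0.0, 0.0], [0.0, 0.0, 0.0, 0.0, 0.0, 0.0]]
`accumulate(grad_refs[0], [6.0, 6.0, 4.0])` → gradients = [6.0, 6.0, 4.0, 0.0, 0.0, 0.0]; grad_refs = [[6.0, 6.0, 4.0, 0.0, 0.0, 0.0], [6.0, 6.0, 4.0, 0.0, 0.0, 0.0], [6.0, 6.0, 4.0, 0.0, 0.0, 0.0], [6.0, 6.0, 4.0, 0.0, 0.0, 0.0], [6.0, 6.0, 4.0, 0.0, 0.0, 0.0]]
`accumulate(grad_refs[1], [4.5, 2.5, 1.5])` → gradients = [10.5, 8.5, 5.5, 0.0, 0.0, 0.0]; grad_refs = [[10.5, 8.5, 5.5, 0.0, 0.0, 0.0], [10.5, 8.5, 5.5, 0.0, 0.0, 0.0], [10.5, 8.5, 5.5, 0.0, 0.0, 0.0], [10.5, 8.5, 5.5, 0.0, 0.0, 0.0], [10.5, 8.5, 5.5, 0.0, 0.0, 0.0]]
`print(gradients)` → prints [10.5, 8.5, 5.5, 0.0, 0.0, 0.0]
`print(grad_refs[0] is grad_refs[1])` → prints True

Answer:
[10.5, 8.5, 5.5, 0.0, 0.0, 0.0]
True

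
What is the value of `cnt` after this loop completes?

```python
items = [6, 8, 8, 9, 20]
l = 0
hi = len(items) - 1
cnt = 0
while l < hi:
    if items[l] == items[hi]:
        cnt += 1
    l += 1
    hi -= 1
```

Count matching pairs from ends
`cnt` takes the values: 0

Answer: 0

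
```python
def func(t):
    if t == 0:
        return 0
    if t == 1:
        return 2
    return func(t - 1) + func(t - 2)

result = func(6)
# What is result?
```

Build up from base cases: func(0)=0, func(1)=2, func(2)=2, func(3)=4, func(4)=6, func(5)=10, func(6)=16

Answer: 16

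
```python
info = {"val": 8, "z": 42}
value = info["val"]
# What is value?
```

Trace:
`info = {"val": 8, "z": 42}` → info = {'val': 8, 'z': 42}
`value = info["val"]` → value = 8
So value = 8

Answer: 8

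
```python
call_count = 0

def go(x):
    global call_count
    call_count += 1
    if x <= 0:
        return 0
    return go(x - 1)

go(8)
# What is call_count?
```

Linear recursion stepping by 1: 9 calls from x=8 down to ≤0.

Answer: 9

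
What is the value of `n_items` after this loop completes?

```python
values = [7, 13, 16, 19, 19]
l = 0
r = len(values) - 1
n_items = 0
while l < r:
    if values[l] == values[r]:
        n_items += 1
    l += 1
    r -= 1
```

Count matching pairs from ends
`n_items` takes the values: 0

Answer: 0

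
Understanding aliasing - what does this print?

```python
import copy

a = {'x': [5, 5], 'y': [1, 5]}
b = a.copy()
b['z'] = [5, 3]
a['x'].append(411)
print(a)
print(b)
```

Key concept: shallow copy of dict with mutable values.
Step by step:
`a = {'x': [5, 5], 'y': [1, 5]}` → a = {'x': [5, 5], 'y': [1, 5]}
`b = a.copy()` → b = {'x': [5, 5], 'y': [1, 5]}
`b['z'] = [5, 3]` → b = {'x': [5, 5], 'y': [1, 5], 'z': [5, 3]}
`a['x'].append(411)` → a = {'x': [5, 5, 411], 'y': [1, 5]}; b = {'x': [5, 5, 411], 'y': [1, 5], 'z': [5, 3]}
`print(a)` → prints {'x': [5, 5, 411], 'y': [1, 5]}
`print(b)` → prints {'x': [5, 5, 411], 'y': [1, 5], 'z': [5, 3]}

Answer:
{'x': [5, 5, 411], 'y': [1, 5]}
{'x': [5, 5, 411], 'y': [1, 5], 'z': [5, 3]}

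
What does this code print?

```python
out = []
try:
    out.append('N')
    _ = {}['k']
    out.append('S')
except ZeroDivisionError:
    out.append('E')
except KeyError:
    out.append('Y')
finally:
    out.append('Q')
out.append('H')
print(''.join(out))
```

Execution trace: 'N' (try body) → 'Y' (except KeyError) → 'Q' (finally) → 'H' (after the try/except). Output: NYQH

Answer: NYQH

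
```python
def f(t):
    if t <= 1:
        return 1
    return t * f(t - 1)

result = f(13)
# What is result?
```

f(13) = 13 * 12 * 11 * 10 * 9 * 8 * 7 * 6 * 5 * 4 * 3 * 2 * 1 = 6227020800

Answer: 6227020800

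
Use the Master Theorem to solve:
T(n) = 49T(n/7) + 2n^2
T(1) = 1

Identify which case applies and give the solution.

a=49, b=7, f(n)=2n^2. log_7(49) = 2. Since c=2 = 2, Case 2 applies: T(n) = Θ(n^log_b(a) · log n) = O(n^2 log n).

Answer: O(n^2 log n) - Case 2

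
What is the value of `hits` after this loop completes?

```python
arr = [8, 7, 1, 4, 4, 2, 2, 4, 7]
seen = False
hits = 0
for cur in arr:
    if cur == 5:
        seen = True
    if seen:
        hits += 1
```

Count elements after first 5 in [8, 7, 1, 4, 4, 2, 2, 4, 7]
`hits` takes the values: 0

Answer: 0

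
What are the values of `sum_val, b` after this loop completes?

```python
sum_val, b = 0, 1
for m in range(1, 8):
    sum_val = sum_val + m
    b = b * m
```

Sum and factorial of 1 to 7
`sum_val, b` takes the values: (0, 1) → (1, 1) → (3, 1) → (3, 2) → (6, 2) → (6, 6) → (10, 6) → (10, 24) → (15, 24) → (15, 120) → (21, 120) → (21, 720) → (28, 720) → (28, 5040)

Answer: 28, 5040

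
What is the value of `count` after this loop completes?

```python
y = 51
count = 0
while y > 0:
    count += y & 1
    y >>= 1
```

Count set bits in 51 (binary: 0b110011)
`count` takes the values: 0 → 1 → 2 → 3 → 4

Answer: 4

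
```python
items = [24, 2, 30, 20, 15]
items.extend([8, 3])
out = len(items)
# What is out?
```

Trace:
`items = [24, 2, 30, 20, 15]` → items = [24, 2, 30, 20, 15]
`items.extend([8, 3])` → items = [24, 2, 30, 20, 15, 8, 3]
`out = len(items)` → out = 7
So out = 7

Answer: 7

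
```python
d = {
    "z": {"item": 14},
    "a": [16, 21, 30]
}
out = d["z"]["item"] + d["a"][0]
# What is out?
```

Trace:
`d = { ...` → d = {'z': {'item': 14}, 'a': [16, 21, 30]}
`out = d["z"]["item"] + d["a"][0]` → out = 30
So out = 30

Answer: 30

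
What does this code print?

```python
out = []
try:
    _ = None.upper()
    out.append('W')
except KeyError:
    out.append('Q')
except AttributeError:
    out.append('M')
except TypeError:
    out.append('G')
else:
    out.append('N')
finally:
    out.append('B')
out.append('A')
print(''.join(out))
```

Execution trace: 'M' (except AttributeError) → 'B' (finally) → 'A' (after the try/except). Output: MBA

Answer: MBA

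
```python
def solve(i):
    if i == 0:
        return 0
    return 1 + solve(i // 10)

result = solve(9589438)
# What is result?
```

Count of digits of 9589438: 7

Answer: 7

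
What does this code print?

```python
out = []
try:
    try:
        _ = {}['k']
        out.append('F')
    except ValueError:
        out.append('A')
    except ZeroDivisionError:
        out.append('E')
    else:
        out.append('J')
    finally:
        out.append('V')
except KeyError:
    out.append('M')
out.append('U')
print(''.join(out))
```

Execution trace: 'V' (finally) → 'M' (outer except KeyError) → 'U' (after the try/except). Output: VMU

Answer: VMU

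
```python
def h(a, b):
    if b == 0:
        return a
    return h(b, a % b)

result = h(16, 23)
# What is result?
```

h(16, 23) -> h(23, 16) -> h(16, 7) -> h(7, 2) -> h(2, 1) -> h(1, 0) -> 1

Answer: 1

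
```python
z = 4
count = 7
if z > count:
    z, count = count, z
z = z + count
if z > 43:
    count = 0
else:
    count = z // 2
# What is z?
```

Trace:
`z = 4` → z = 4
`count = 7` → count = 7
`if z > count: ...` → z > count is False → no variable changes
`z = z + count` → z = 11
`if z > 43: ...` → z > 43 is False, take else branch → count = 5
So z = 11

Answer: 11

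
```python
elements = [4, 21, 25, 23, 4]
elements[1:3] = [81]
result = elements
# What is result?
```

Trace:
`elements = [4, 21, 25, 23, 4]` → elements = [4, 21, 25, 23, 4]
`elements[1:3] = [81]` → elements = [4, 81, 23, 4]
`result = elements` → result = [4, 81, 23, 4]
So result = [4, 81, 23, 4]

Answer: [4, 81, 23, 4]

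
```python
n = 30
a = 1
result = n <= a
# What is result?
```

Trace:
`n = 30` → n = 30
`a = 1` → a = 1
`result = n <= a` → result = False
So result = False

Answer: False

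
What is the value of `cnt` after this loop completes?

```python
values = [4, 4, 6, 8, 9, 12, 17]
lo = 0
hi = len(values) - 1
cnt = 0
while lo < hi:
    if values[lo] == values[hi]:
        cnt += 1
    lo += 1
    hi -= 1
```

Count matching pairs from ends
`cnt` takes the values: 0

Answer: 0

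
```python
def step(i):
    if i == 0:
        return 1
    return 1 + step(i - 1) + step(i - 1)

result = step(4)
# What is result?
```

step(i) = 1 + 2·step(i-1), step(0)=1. Closed form: (1+1)·2^4 - 1 = 31.

Answer: 31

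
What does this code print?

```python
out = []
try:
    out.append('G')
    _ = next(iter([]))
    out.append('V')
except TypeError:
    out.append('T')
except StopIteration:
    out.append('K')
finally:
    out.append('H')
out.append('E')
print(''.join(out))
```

Execution trace: 'G' (try body) → 'K' (except StopIteration) → 'H' (finally) → 'E' (after the try/except). Output: GKHE

Answer: GKHE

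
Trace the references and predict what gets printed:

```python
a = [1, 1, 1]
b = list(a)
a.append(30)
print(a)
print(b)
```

Key concept: list() constructor creates copy.
Step by step:
`a = [1, 1, 1]` → a = [1, 1, 1]
`b = list(a)` → b = [1, 1, 1]
`a.append(30)` → a = [1, 1, 1, 30]
`print(a)` → prints [1, 1, 1, 30]
`print(b)` → prints [1, 1, 1]

Answer:
[1, 1, 1, 30]
[1, 1, 1]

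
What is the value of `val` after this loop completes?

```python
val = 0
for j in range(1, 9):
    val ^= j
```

XOR of 1 to 8
`val` takes the values: 0 → 1 → 3 → 0 → 4 → 1 → 7 → 0 → 8

Answer: 8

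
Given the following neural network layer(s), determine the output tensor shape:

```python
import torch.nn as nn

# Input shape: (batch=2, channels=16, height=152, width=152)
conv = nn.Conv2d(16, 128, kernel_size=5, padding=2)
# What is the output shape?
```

Input: (2, 16, 152, 152) -> Output: (2, 128, 152, 152)

Answer: (2, 128, 152, 152)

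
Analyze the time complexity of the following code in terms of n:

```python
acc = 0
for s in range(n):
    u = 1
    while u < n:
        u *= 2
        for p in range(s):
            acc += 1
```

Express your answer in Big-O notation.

Each loop level contributes: n × log n × n. Multiplying the contributions gives O(n^2 log n).

Answer: O(n^2 log n)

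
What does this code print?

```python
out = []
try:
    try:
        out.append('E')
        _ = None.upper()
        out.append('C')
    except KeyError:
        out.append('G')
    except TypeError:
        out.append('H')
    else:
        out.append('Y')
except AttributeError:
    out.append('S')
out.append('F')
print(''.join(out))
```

Execution trace: 'E' (try body) → 'S' (outer except AttributeError) → 'F' (after the try/except). Output: ESF

Answer: ESF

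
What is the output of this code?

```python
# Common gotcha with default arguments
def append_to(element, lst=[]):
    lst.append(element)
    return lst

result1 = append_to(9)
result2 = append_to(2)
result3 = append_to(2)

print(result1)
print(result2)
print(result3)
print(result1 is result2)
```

Key concept: mutable default argument gotcha.
Step by step:
`result1 = append_to(9)` → result1 = [9]
`result2 = append_to(2)` → result1 = [9, 2] (same object as result2); result2 = [9, 2] (same object as result1)
`result3 = append_to(2)` → result1 = [9, 2, 2] (same object as result2, result3); result2 = [9, 2, 2] (same object as result1, result3); result3 = [9, 2, 2] (same object as result1, result2)
`print(result1)` → prints [9, 2, 2]
`print(result2)` → prints [9, 2, 2]
`print(result3)` → prints [9, 2, 2]
`print(result1 is result2)` → prints True

Answer:
[9, 2, 2]
[9, 2, 2]
[9, 2, 2]
True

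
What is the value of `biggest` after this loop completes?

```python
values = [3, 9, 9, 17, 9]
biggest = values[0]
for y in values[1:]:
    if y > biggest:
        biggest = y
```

Maximum of [3, 9, 9, 17, 9]
`biggest` takes the values: 3 → 9 → 17

Answer: 17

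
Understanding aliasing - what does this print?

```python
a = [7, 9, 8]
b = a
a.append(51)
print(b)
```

Key concept: basic list aliasing.
Step by step:
`a = [7, 9, 8]` → a = [7, 9, 8]
`b = a` → b = [7, 9, 8] (same object as a)
`a.append(51)` → a = [7, 9, 8, 51] (same object as b); b = [7, 9, 8, 51] (same object as a)
`print(b)` → prints [7, 9, 8, 51]

Answer: [7, 9, 8, 51]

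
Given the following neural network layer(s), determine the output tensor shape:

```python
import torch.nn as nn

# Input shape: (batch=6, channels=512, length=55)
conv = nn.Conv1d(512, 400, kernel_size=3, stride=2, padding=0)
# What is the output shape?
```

Input: (6, 512, 55) -> Output: (6, 400, 27)

Answer: (6, 400, 27)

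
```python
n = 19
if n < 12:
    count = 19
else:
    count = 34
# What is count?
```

Trace:
`n = 19` → n = 19
`if n < 12: ...` → n < 12 is False, take else branch → count = 34
So count = 34

Answer: 34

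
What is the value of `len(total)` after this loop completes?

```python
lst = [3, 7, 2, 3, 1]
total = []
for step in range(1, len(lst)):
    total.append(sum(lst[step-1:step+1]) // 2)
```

Number of 2-element averages
`total` takes the values: [] → [5] → [5, 4] → [5, 4, 2] → [5, 4, 2, 2]
So `len(total)` = 4

Answer: 4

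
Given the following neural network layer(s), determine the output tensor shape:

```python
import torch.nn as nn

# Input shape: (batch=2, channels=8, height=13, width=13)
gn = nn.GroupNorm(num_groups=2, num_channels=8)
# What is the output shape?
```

Input: (2, 8, 13, 13) -> Output: (2, 8, 13, 13)

Answer: (2, 8, 13, 13)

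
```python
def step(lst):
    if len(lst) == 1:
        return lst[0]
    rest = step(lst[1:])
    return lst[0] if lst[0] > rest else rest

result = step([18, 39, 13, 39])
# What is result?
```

Recursive max over [18, 39, 13, 39] = 39

Answer: 39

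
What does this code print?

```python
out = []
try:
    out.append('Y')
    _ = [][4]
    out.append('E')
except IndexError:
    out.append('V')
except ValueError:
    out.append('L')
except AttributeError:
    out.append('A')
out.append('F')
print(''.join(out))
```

Execution trace: 'Y' (try body) → 'V' (except IndexError) → 'F' (after the try/except). Output: YVF

Answer: YVF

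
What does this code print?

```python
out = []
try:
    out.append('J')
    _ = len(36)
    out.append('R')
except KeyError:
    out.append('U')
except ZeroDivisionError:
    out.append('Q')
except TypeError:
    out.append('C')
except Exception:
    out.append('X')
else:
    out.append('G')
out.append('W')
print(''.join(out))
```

Execution trace: 'J' (try body) → 'C' (except TypeError) → 'W' (after the try/except). Output: JCW

Answer: JCW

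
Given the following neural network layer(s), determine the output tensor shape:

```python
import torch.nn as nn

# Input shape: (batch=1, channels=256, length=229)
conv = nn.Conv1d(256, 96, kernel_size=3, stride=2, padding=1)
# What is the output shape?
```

Input: (1, 256, 229) -> Output: (1, 96, 115)

Answer: (1, 96, 115)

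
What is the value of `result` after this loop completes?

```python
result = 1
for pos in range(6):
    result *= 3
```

3^6 = 729
`result` takes the values: 1 → 3 → 9 → 27 → 81 → 243 → 729

Answer: 729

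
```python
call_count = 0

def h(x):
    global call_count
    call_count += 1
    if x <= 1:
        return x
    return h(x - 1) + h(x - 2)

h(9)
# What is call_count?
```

Calls(x) = 1 + Calls(x-1) + Calls(x-2); Calls(0)=Calls(1)=1. For x=9 this gives 109.

Answer: 109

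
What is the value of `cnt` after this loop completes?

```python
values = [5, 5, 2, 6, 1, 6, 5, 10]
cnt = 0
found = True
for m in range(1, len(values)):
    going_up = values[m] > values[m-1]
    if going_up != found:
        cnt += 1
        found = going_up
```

Count direction changes in [5, 5, 2, 6, 1, 6, 5, 10]
`cnt` takes the values: 0 → 1 → 2 → 3 → 4 → 5 → 6

Answer: 6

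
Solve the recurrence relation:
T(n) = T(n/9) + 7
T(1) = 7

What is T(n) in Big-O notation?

Each step divides n by 9 and adds 7. After log_9(n) steps we reach T(1)=7. So T(n) = 7·log_9(n) + 7 = O(log n).

Answer: O(log n)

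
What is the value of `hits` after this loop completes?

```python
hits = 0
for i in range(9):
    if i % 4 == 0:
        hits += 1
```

Count numbers divisible by 4 in range(9)
`hits` takes the values: 0 → 1 → 2 → 3

Answer: 3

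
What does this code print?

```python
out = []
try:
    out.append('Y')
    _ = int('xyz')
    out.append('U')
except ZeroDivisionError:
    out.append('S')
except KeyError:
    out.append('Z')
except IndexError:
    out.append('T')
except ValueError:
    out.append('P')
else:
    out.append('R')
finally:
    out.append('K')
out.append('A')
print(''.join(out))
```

Execution trace: 'Y' (try body) → 'P' (except ValueError) → 'K' (finally) → 'A' (after the try/except). Output: YPKA

Answer: YPKA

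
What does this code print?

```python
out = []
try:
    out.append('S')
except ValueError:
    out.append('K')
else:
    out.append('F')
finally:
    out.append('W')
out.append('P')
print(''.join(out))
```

Execution trace: 'S' (try body, no exception) → 'F' (else) → 'W' (finally) → 'P' (after the try/except). Output: SFWP

Answer: SFWP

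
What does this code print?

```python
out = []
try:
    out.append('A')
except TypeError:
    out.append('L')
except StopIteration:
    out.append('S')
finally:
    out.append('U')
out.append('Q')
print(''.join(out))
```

Execution trace: 'A' (try body, no exception) → 'U' (finally) → 'Q' (after the try/except). Output: AUQ

Answer: AUQ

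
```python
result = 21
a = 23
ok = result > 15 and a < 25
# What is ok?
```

Trace:
`result = 21` → result = 21
`a = 23` → a = 23
`ok = result > 15 and a < 25` → ok = True
So ok = True

Answer: True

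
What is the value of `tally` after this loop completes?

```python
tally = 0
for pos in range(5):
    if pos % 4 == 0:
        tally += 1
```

Count numbers divisible by 4 in range(5)
`tally` takes the values: 0 → 1 → 2

Answer: 2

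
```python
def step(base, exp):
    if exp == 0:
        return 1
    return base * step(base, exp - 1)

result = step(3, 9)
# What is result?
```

step(3, 9) = 3 * 3 * 3 * 3 * 3 * 3 * 3 * 3 * 3 = 19683

Answer: 19683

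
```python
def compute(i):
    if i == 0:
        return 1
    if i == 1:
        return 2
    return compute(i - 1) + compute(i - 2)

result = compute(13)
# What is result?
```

Build up from base cases: compute(0)=1, compute(1)=2, compute(2)=3, compute(3)=5, compute(4)=8, compute(5)=13, compute(6)=21, ..., compute(13)=610

Answer: 610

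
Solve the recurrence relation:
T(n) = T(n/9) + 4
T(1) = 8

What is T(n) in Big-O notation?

Each step divides n by 9 and adds 4. After log_9(n) steps we reach T(1)=8. So T(n) = 4·log_9(n) + 8 = O(log n).

Answer: O(log n)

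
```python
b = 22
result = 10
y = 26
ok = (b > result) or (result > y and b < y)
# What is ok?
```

Trace:
`b = 22` → b = 22
`result = 10` → result = 10
`y = 26` → y = 26
`ok = (b > result) or (result > y and b < y)` → ok = True
So ok = True

Answer: True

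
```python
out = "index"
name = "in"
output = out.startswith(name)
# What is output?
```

Trace:
`out = "index"` → out = 'index'
`name = "in"` → name = 'in'
`output = out.startswith(name)` → output = True
So output = True

Answer: True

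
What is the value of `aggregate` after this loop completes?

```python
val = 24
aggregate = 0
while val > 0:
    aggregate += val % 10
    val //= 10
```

Sum digits of 24
`aggregate` takes the values: 0 → 4 → 6

Answer: 6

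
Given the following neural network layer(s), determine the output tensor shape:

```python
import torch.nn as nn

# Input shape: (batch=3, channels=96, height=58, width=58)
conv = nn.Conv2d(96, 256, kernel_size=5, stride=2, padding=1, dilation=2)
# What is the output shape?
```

Input: (3, 96, 58, 58) -> Output: (3, 256, 26, 26)

Answer: (3, 256, 26, 26)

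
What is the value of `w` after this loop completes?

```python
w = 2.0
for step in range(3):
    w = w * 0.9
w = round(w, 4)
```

Exponential decay: 2.0 * 0.9^3
`w` takes the values: 2.0 → 1.8 → 1.62 → 1.458

Answer: 1.458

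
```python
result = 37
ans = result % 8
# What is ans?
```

Trace:
`result = 37` → result = 37
`ans = result % 8` → ans = 5
So ans = 5

Answer: 5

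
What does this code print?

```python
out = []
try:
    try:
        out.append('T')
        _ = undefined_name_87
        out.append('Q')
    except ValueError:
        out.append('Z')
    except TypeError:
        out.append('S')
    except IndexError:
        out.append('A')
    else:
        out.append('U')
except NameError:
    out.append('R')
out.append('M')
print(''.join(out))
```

Execution trace: 'T' (try body) → 'R' (outer except NameError) → 'M' (after the try/except). Output: TRM

Answer: TRM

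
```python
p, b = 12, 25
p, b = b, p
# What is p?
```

Trace:
`p, b = 12, 25` → p = 12; b = 25
`p, b = b, p` → p = 25; b = 12
So p = 25

Answer: 25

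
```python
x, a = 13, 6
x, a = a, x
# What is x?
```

Trace:
`x, a = 13, 6` → x = 13; a = 6
`x, a = a, x` → x = 6; a = 13
So x = 6

Answer: 6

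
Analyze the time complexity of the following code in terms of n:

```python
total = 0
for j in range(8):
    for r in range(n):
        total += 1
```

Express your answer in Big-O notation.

Each loop level contributes: 1 × n. Multiplying the contributions gives O(n).

Answer: O(n)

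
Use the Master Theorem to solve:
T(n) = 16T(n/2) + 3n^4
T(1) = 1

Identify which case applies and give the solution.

a=16, b=2, f(n)=3n^4. log_2(16) = 4. Since c=4 = 4, Case 2 applies: T(n) = Θ(n^log_b(a) · log n) = O(n^4 log n).

Answer: O(n^4 log n) - Case 2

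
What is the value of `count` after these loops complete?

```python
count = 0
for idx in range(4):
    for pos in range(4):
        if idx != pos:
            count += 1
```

4² - 4 (exclude diagonal)
`count` takes the values: 0 → 1 → 2 → 3 → 4 → 5 → 6 → 7 → 8 → 9 → 10 → 11 → 12

Answer: 12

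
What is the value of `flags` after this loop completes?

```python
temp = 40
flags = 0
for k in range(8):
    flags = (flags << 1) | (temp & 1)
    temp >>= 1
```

Reverse lowest 8 bits of 40
`flags` takes the values: 0 → 1 → 2 → 5 → 10 → 20

Answer: 20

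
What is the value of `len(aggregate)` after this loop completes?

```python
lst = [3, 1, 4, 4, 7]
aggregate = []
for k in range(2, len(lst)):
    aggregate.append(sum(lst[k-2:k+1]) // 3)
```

Number of 3-element averages
`aggregate` takes the values: [] → [2] → [2, 3] → [2, 3, 5]
So `len(aggregate)` = 3

Answer: 3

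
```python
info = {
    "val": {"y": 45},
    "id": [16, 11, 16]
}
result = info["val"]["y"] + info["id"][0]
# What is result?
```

Trace:
`info = { ...` → info = {'val': {'y': 45}, 'id': [16, 11, 16]}
`result = info["val"]["y"] + info["id"][0]` → result = 61
So result = 61

Answer: 61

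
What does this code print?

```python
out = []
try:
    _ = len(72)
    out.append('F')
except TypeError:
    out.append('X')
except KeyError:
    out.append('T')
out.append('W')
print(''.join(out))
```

Execution trace: 'X' (except TypeError) → 'W' (after the try/except). Output: XW

Answer: XW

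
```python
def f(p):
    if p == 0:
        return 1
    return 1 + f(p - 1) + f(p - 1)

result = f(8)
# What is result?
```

f(p) = 1 + 2·f(p-1), f(0)=1. Closed form: (1+1)·2^8 - 1 = 511.

Answer: 511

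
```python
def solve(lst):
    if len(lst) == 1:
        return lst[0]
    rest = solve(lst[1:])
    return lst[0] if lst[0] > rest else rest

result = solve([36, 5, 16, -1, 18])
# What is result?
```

Recursive max over [36, 5, 16, -1, 18] = 36

Answer: 36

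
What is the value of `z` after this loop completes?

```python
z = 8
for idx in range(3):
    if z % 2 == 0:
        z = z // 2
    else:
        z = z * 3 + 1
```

Collatz-style transformation from 8
`z` takes the values: 8 → 4 → 2 → 1

Answer: 1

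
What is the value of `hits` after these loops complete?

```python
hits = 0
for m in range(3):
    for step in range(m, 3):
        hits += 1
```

Upper triangle: 3 + 2 + ... + 1
`hits` takes the values: 0 → 1 → 2 → 3 → 4 → 5 → 6

Answer: 6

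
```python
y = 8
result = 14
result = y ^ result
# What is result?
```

Trace:
`y = 8` → y = 8
`result = 14` → result = 14
`result = y ^ result` → result = 6
So result = 6

Answer: 6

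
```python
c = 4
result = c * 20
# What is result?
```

Trace:
`c = 4` → c = 4
`result = c * 20` → result = 80
So result = 80

Answer: 80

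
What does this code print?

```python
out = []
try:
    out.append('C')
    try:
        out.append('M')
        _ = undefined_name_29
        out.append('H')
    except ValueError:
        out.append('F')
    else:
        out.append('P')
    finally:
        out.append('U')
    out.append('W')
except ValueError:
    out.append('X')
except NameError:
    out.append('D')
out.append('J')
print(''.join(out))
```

Execution trace: 'C' (try body) → 'M' (inner try body) → 'U' (inner finally) → 'D' (except NameError) → 'J' (after the try/except). Output: CMUDJ

Answer: CMUDJ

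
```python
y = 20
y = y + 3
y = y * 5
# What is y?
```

Trace:
`y = 20` → y = 20
`y = y + 3` → y = 23
`y = y * 5` → y = 115
So y = 115

Answer: 115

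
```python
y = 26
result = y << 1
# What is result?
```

Trace:
`y = 26` → y = 26
`result = y << 1` → result = 52
So result = 52

Answer: 52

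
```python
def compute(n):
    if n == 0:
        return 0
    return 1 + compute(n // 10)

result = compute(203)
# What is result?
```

Count of digits of 203: 3

Answer: 3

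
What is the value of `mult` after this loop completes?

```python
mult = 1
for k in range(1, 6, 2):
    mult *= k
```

Product of 1, 3, 5, ... up to 5
`mult` takes the values: 1 → 3 → 15

Answer: 15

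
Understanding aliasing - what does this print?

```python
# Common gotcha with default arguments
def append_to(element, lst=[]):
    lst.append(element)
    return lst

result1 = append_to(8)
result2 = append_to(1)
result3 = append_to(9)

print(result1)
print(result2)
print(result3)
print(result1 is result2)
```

Key concept: mutable default argument gotcha.
Step by step:
`result1 = append_to(8)` → result1 = [8]
`result2 = append_to(1)` → result1 = [8, 1] (same object as result2); result2 = [8, 1] (same object as result1)
`result3 = append_to(9)` → result1 = [8, 1, 9] (same object as result2, result3); result2 = [8, 1, 9] (same object as result1, result3); result3 = [8, 1, 9] (same object as result1, result2)
`print(result1)` → prints [8, 1, 9]
`print(result2)` → prints [8, 1, 9]
`print(result3)` → prints [8, 1, 9]
`print(result1 is result2)` → prints True

Answer:
[8, 1, 9]
[8, 1, 9]
[8, 1, 9]
True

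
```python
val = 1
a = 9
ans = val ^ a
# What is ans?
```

Trace:
`val = 1` → val = 1
`a = 9` → a = 9
`ans = val ^ a` → ans = 8
So ans = 8

Answer: 8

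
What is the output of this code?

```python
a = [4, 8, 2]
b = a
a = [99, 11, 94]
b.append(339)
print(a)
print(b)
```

Key concept: rebinding vs mutation: a is rebound to a new list, b still points at the original.
Step by step:
`a = [4, 8, 2]` → a = [4, 8, 2]
`b = a` → b = [4, 8, 2] (same object as a)
`a = [99, 11, 94]` → a = [99, 11, 94]
`b.append(339)` → b = [4, 8, 2, 339]
`print(a)` → prints [99, 11, 94]
`print(b)` → prints [4, 8, 2, 339]

Answer:
[99, 11, 94]
[4, 8, 2, 339]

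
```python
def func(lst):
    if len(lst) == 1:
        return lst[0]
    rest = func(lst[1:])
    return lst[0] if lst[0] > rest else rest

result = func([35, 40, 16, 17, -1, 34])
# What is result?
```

Recursive max over [35, 40, 16, 17, -1, 34] = 40

Answer: 40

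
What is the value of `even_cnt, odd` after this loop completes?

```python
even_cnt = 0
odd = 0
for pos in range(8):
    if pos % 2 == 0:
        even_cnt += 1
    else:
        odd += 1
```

Count evens and odds in range(8)
`even_cnt, odd` takes the values: (0, 0) → (1, 0) → (1, 1) → (2, 1) → (2, 2) → (3, 2) → (3, 3) → (4, 3) → (4, 4)

Answer: 4, 4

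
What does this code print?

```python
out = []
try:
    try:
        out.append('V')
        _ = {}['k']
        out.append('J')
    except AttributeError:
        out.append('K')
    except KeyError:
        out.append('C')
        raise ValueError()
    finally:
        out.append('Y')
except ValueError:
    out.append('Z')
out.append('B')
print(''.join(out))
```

Execution trace: 'V' (inner try body) → 'C' (inner except KeyError) → 'Y' (inner finally) → 'Z' (outer except ValueError) → 'B' (after the try/except). Output: VCYZB

Answer: VCYZB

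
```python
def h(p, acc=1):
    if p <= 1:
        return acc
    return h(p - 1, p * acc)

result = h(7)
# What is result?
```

Accumulator trace (n, acc): (7, 1) -> (6, 7) -> (5, 42) -> (4, 210) -> (3, 840) -> (2, 2520) -> (1, 5040) -> return 5040

Answer: 5040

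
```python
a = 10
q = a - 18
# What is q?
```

Trace:
`a = 10` → a = 10
`q = a - 18` → q = -8
So q = -8

Answer: -8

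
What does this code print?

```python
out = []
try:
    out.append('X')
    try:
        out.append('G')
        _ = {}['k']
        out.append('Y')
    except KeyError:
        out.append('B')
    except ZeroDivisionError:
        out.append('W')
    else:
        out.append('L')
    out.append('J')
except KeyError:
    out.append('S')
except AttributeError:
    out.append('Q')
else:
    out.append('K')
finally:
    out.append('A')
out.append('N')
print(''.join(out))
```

Execution trace: 'X' (try body) → 'G' (inner try body) → 'B' (inner except KeyError) → 'J' (try body, no exception) → 'K' (else) → 'A' (finally) → 'N' (after the try/except). Output: XGBJKAN

Answer: XGBJKAN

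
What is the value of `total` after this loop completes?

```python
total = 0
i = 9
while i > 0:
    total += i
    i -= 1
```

Sum 9 down to 1
`total` takes the values: 0 → 9 → 17 → 24 → 30 → 35 → 39 → 42 → 44 → 45

Answer: 45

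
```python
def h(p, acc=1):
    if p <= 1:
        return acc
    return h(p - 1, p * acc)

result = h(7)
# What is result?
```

Accumulator trace (n, acc): (7, 1) -> (6, 7) -> (5, 42) -> (4, 210) -> (3, 840) -> (2, 2520) -> (1, 5040) -> return 5040

Answer: 5040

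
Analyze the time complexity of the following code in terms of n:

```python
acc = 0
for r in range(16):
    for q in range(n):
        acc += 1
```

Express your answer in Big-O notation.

Each loop level contributes: 1 × n. Multiplying the contributions gives O(n).

Answer: O(n)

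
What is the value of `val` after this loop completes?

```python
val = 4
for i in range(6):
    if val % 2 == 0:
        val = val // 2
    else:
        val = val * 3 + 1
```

Collatz-style transformation from 4
`val` takes the values: 4 → 2 → 1 → 4 → 2 → 1 → 4

Answer: 4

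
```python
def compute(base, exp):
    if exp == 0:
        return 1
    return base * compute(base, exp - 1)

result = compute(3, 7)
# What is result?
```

compute(3, 7) = 3 * 3 * 3 * 3 * 3 * 3 * 3 = 2187

Answer: 2187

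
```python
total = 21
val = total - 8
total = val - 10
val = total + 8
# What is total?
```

Trace:
`total = 21` → total = 21
`val = total - 8` → val = 13
`total = val - 10` → total = 3
`val = total + 8` → val = 11
So total = 3

Answer: 3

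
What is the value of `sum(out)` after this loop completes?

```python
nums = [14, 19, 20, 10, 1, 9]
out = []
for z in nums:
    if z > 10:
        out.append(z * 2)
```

Sum of doubled values > 10
`out` takes the values: [] → [28] → [28, 38] → [28, 38, 40]
So `sum(out)` = 106

Answer: 106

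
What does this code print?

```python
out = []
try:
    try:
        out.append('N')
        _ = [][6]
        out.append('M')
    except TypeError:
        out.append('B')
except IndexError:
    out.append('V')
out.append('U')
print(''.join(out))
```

Execution trace: 'N' (try body) → 'V' (outer except IndexError) → 'U' (after the try/except). Output: NVU

Answer: NVU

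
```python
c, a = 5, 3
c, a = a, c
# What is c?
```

Trace:
`c, a = 5, 3` → c = 5; a = 3
`c, a = a, c` → c = 3; a = 5
So c = 3

Answer: 3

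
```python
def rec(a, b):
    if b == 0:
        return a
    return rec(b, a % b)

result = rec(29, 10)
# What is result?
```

rec(29, 10) -> rec(10, 9) -> rec(9, 1) -> rec(1, 0) -> 1

Answer: 1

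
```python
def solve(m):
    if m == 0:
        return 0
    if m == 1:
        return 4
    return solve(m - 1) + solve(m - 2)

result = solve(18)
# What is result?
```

Build up from base cases: solve(0)=0, solve(1)=4, solve(2)=4, solve(3)=8, solve(4)=12, solve(5)=20, solve(6)=32, ..., solve(18)=10336

Answer: 10336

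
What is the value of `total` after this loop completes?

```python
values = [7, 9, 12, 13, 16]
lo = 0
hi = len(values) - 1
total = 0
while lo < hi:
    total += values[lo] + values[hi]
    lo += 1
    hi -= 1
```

Sum of pairs from ends
`total` takes the values: 0 → 23 → 45

Answer: 45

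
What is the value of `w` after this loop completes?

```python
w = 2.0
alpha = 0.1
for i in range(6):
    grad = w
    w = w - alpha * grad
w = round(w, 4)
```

Gradient descent: w = 2.0 * (1 - 0.1)^6
`w` takes the values: 2.0 → 1.8 → 1.62 → 1.458 → 1.3122 → 1.18098 → 1.062882 → 1.0629

Answer: 1.0629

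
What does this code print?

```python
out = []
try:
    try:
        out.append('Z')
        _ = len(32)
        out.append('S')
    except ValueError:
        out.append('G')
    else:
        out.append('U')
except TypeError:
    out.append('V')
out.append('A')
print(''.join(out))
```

Execution trace: 'Z' (try body) → 'V' (outer except TypeError) → 'A' (after the try/except). Output: ZVA

Answer: ZVA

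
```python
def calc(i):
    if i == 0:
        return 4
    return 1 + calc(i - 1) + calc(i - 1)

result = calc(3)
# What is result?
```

calc(i) = 1 + 2·calc(i-1), calc(0)=4. Closed form: (4+1)·2^3 - 1 = 39.

Answer: 39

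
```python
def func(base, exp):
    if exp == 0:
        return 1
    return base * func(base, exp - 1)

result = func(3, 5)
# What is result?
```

func(3, 5) = 3 * 3 * 3 * 3 * 3 = 243

Answer: 243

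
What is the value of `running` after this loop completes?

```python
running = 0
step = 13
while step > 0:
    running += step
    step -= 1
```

Sum 13 down to 1
`running` takes the values: 0 → 13 → 25 → 36 → 46 → 55 → 63 → 70 → 76 → 81 → 85 → 88 → 90 → 91

Answer: 91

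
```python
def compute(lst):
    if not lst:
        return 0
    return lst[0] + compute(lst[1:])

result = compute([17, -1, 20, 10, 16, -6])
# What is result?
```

17 + (-1) + 20 + 10 + 16 + (-6) + 0 = 56

Answer: 56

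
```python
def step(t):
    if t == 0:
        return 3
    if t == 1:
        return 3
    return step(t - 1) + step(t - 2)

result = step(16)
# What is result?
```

Build up from base cases: step(0)=3, step(1)=3, step(2)=6, step(3)=9, step(4)=15, step(5)=24, step(6)=39, ..., step(16)=4791

Answer: 4791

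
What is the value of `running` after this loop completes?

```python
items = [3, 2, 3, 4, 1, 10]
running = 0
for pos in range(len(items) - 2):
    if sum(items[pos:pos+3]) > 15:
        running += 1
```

Count windows with sum > 15
`running` takes the values: 0

Answer: 0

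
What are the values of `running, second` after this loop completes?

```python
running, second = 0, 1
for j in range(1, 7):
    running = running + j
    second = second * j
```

Sum and factorial of 1 to 6
`running, second` takes the values: (0, 1) → (1, 1) → (3, 1) → (3, 2) → (6, 2) → (6, 6) → (10, 6) → (10, 24) → (15, 24) → (15, 120) → (21, 120) → (21, 720)

Answer: 21, 720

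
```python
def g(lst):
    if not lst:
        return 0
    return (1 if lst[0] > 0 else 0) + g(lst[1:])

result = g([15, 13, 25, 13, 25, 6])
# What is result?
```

Count of positive elements in [15, 13, 25, 13, 25, 6] = 6

Answer: 6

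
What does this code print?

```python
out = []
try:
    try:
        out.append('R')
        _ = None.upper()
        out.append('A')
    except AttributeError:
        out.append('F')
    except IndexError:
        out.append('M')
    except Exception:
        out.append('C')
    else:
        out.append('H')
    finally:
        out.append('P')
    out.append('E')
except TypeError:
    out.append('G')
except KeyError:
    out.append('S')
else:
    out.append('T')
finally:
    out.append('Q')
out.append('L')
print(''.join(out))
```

Execution trace: 'R' (inner try body) → 'F' (inner except AttributeError) → 'P' (inner finally) → 'E' (try body, no exception) → 'T' (else) → 'Q' (finally) → 'L' (after the try/except). Output: RFPETQL

Answer: RFPETQL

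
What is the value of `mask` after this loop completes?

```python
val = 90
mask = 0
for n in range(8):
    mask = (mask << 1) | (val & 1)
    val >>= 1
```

Reverse lowest 8 bits of 90
`mask` takes the values: 0 → 1 → 2 → 5 → 11 → 22 → 45 → 90

Answer: 90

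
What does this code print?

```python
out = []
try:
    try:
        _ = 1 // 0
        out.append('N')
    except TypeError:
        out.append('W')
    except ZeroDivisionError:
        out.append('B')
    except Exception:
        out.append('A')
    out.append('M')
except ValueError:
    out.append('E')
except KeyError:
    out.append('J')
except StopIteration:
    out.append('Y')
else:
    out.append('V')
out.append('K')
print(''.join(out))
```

Execution trace: 'B' (inner except ZeroDivisionError) → 'M' (try body, no exception) → 'V' (else) → 'K' (after the try/except). Output: BMVK

Answer: BMVK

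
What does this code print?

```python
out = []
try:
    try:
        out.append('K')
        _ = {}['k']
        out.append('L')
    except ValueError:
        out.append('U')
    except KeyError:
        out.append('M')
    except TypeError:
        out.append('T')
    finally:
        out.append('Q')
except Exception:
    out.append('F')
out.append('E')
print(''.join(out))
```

Execution trace: 'K' (inner try body) → 'M' (inner except KeyError) → 'Q' (inner finally) → 'E' (after the try/except). Output: KMQE

Answer: KMQE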